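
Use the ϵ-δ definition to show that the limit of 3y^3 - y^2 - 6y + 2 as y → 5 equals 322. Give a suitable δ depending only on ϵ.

δ = min(1, ϵ/256)

Fix ϵ > 0. We want δ > 0 such that 0 < |y − 5| < δ implies |(3y^3 - y^2 - 6y + 2) − 322| < ϵ.
(3y^3 - y^2 - 6y + 2) − 322 = 3y^3 - y^2 - 6y - 320 = (y − 5)(3y^2 + 14y + 64).
So |(3y^3 - y^2 - 6y + 2) − 322| = |y − 5|·|3y^2 + 14y + 64|.
Require δ ≤ 1. Then |y − 5| < 1 gives |y| < 6, and by the triangle inequality |3y^2 + 14y + 64| ≤ 3·6^2 + 14·6 + 64 = 256.
Hence |(3y^3 - y^2 - 6y + 2) − 322| ≤ 256|y − 5| < ϵ provided |y − 5| < ϵ/256.
Choosing δ = min(1, ϵ/256) ensures both conditions, hence |(3y^3 - y^2 - 6y + 2) − 322| < ϵ.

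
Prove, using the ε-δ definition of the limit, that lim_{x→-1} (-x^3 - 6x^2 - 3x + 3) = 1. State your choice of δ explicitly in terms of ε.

δ = min(1, ε/16)

Suppose ε > 0. We want δ > 0 such that 0 < |x + 1| < δ implies |(-x^3 - 6x^2 - 3x + 3) − 1| < ε.
(-x^3 - 6x^2 - 3x + 3) − 1 = -x^3 - 6x^2 - 3x + 2 = (x + 1)(-x^2 - 5x + 2).
So |(-x^3 - 6x^2 - 3x + 3) − 1| = |x + 1|·|-x^2 - 5x + 2|.
Require δ ≤ 1. Then |x + 1| < 1 gives |x| < 2, and by the triangle inequality |-x^2 - 5x + 2| ≤ 2^2 + 5·2 + 2 = 16.
Hence |(-x^3 - 6x^2 - 3x + 3) − 1| ≤ 16|x + 1| < ε provided |x + 1| < ε/16.
Choosing δ = min(1, ε/16) ensures both conditions, hence |(-x^3 - 6x^2 - 3x + 3) − 1| < ε.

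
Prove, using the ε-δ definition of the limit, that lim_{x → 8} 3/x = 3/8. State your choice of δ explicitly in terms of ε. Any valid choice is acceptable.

Fix ε > 0. We seek δ > 0 such that 0 < |x − 8| < δ implies |3/x − (3/8)| < ε.
|3/x − (3/8)| = 3·|8 − x|/(8·|x|) = 3|x − 8|/(8|x|).
Require δ ≤ 4 so that |x| > 8 − 4 = 4, hence 8|x| > 32.
Then |3/x − (3/8)| < 3|x − 8|/32, which is < ε when |x − 8| < (32/3)ε.
Take δ = min(4, (32/3)ε). Then 0 < |x − 8| < δ gives both |x − 8| < 4 and |x − 8| < (32/3)ε, so |3/x − (3/8)| < ε.

δ = min(4, (32/3)ε)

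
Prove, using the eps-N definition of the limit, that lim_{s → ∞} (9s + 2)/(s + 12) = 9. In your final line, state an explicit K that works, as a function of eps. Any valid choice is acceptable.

K = 106/eps

Let eps > 0. We seek K > 0 such that s > K implies |(9s + 2)/(s + 12) − 9| < eps.
(9s + 2)/(s + 12) − 9 = ((9s + 2) − 9(s + 12)) / ((s + 12)) = -106/((s + 12)).
For s > 0 we have s + 12 > s, so |(9s + 2)/(s + 12) − 9| = 106/((s + 12)) < 106/(s) = 106/s.
Thus |(9s + 2)/(s + 12) − 9| < eps whenever s > 106/eps.
Take K = 106/eps. If s > K then |(9s + 2)/(s + 12) − 9| < 106/s < eps.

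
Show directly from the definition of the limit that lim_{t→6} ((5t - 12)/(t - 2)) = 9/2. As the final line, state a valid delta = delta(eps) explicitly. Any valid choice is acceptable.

Let eps > 0. We want delta > 0 with 0 < |t − 6| < delta ⇒ |(5t - 12)/(t - 2) − (9/2)| < eps.
Combining over a common denominator, (5t - 12)/(t - 2) − (9/2) = [(5t - 12)·4 − 18·(t - 2)] / [4·(t - 2)] = 2(t − 6) / (4(t - 2)).
So |(5t - 12)/(t - 2) − (9/2)| = 2|t − 6| / (4·|t − 2|).
Require delta ≤ 2, so |t − 2| ≥ |4| − |t − 6| > 4 − 2 = 2.
Hence |(5t - 12)/(t - 2) − (9/2)| < 2|t − 6|/(4·2) = (1/4)|t − 6|, which is < eps once |t − 6| < 4eps.
Take delta = min(2, 4eps). Then 0 < |t − 6| < delta forces both bounds, so |(5t - 12)/(t - 2) − (9/2)| < eps.

delta = min(2, 4eps)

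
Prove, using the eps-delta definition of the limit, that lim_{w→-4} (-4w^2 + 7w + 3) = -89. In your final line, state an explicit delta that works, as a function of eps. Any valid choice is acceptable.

delta = min(2, eps/47)

Let eps > 0 be given. We want delta > 0 such that 0 < |w + 4| < delta implies |(-4w^2 + 7w + 3) + 89| < eps.
(-4w^2 + 7w + 3) + 89 = -4w^2 + 7w + 92 = (w + 4)(-4w + 23).
So |(-4w^2 + 7w + 3) + 89| = |w + 4|·|-4w + 23|.
Require delta ≤ 2. Then |w + 4| < 2 gives |w| < 6, and by the triangle inequality |-4w + 23| ≤ 4·6 + 23 = 47.
Hence |(-4w^2 + 7w + 3) + 89| ≤ 47|w + 4| < eps provided |w + 4| < eps/47.
Choosing delta = min(2, eps/47) ensures both conditions, hence |(-4w^2 + 7w + 3) + 89| < eps.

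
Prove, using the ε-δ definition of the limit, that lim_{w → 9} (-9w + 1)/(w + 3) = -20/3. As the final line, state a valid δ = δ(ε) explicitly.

Suppose ε > 0. We want δ > 0 with 0 < |w − 9| < δ ⇒ |(-9w + 1)/(w + 3) + 20/3| < ε.
Combining over a common denominator, (-9w + 1)/(w + 3) + 20/3 = [(-9w + 1)·12 − (-80)·(w + 3)] / [12·(w + 3)] = -28(w − 9) / (12(w + 3)).
So |(-9w + 1)/(w + 3) + 20/3| = 28|w − 9| / (12·|w + 3|).
Restrict δ ≤ 6. Then |w − 9| < 6 gives |w + 3| = |(w − 9) + 12| ≥ 12 − 6 = 6.
Hence |(-9w + 1)/(w + 3) + 20/3| < 28|w − 9|/(12·6) = (7/18)|w − 9|, which is < ε once |w − 9| < (18/7)ε.
Take δ = min(6, (18/7)ε). Then 0 < |w − 9| < δ forces both bounds, so |(-9w + 1)/(w + 3) + 20/3| < ε.

δ = min(6, (18/7)ε)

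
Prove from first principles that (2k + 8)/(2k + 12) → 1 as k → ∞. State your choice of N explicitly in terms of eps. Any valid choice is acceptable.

Let eps > 0. For k ≥ 1, |(2k + 8)/(2k + 12) − 1| = |-8|/(2(2k + 12)) = 8/(2(2k + 12)).
Since 2k + 12 ≥ 2k for k ≥ 1, this is ≤ 8/(2·2k) = 2/k.
So |(2k + 8)/(2k + 12) − 1| < eps whenever k > 2/eps.
Take N = 2/eps. If k > N then |(2k + 8)/(2k + 12) − 1| ≤ 2/k < eps.

N = 2/eps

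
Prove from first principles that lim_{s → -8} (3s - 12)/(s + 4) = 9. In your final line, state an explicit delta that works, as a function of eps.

Let eps > 0. We want delta > 0 with 0 < |s + 8| < delta ⇒ |(3s - 12)/(s + 4) − 9| < eps.
Combining over a common denominator, (3s - 12)/(s + 4) − 9 = [(3s - 12)·(-4) − (-36)·(s + 4)] / [(-4)·(s + 4)] = 24(s + 8) / ((-4)(s + 4)).
So |(3s - 12)/(s + 4) − 9| = 24|s + 8| / (4·|s + 4|).
Require delta ≤ 2, so |s + 4| ≥ |-4| − |s + 8| > 4 − 2 = 2.
Hence |(3s - 12)/(s + 4) − 9| < 24|s + 8|/(4·2) = 3|s + 8|, which is < eps once |s + 8| < (1/3)eps.
Take delta = min(2, (1/3)eps). Then 0 < |s + 8| < delta forces both bounds, so |(3s - 12)/(s + 4) − 9| < eps.

delta = min(2, (1/3)eps)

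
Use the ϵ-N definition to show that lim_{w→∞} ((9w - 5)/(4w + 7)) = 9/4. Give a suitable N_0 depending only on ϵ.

N_0 = (83/16)/ϵ

Let ϵ > 0. We seek N_0 > 0 such that w > N_0 implies |(9w - 5)/(4w + 7) − (9/4)| < ϵ.
(9w - 5)/(4w + 7) − (9/4) = (4(9w - 5) − 9(4w + 7)) / (4(4w + 7)) = -83/(4(4w + 7)).
For w > 0 we have 4w + 7 > 4w, so |(9w - 5)/(4w + 7) − (9/4)| = 83/(4(4w + 7)) < 83/(4·4w) = (83/16)/w.
Thus |(9w - 5)/(4w + 7) − (9/4)| < ϵ whenever w > (83/16)/ϵ.
Take N_0 = (83/16)/ϵ. If w > N_0 then |(9w - 5)/(4w + 7) − (9/4)| < (83/16)/w < ϵ.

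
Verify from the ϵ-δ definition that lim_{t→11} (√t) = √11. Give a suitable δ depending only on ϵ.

Let ϵ > 0. We want δ > 0 such that 0 < |t − 11| < δ implies |√t − √11| < ϵ.
Rationalise: √t − √11 = (t − 11)/(√t + √11), so |√t − √11| = |t − 11|/(√t + √11).
Restrict δ ≤ 11 so that |t − 11| < 11 forces t > 0, and then √t + √11 > √11.
Hence |√t − √11| < |t − 11|/√11, which is < ϵ once |t − 11| < √11·ϵ.
Take δ = min(11, √11·ϵ). If 0 < |t − 11| < δ then t > 0 and |√t − √11| < |t − 11|/√11 < ϵ.

δ = min(11, √11·ϵ)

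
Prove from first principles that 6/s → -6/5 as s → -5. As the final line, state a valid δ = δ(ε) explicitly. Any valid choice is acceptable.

δ = min(5/2, (25/12)ε)

Suppose ε > 0. We seek δ > 0 such that 0 < |s + 5| < δ implies |6/s + 6/5| < ε.
|6/s + 6/5| = 6·|-5 − s|/(5·|s|) = 6|s + 5|/(5|s|).
Restrict δ ≤ 5/2. Then |s + 5| < 5/2 gives |s| > 5/2, so 5|s| > 25/2.
Then |6/s + 6/5| < 6|s + 5|/(25/2), which is < ε when |s + 5| < (25/12)ε.
Take δ = min(5/2, (25/12)ε). Then 0 < |s + 5| < δ gives both |s + 5| < 5/2 and |s + 5| < (25/12)ε, so |6/s + 6/5| < ε.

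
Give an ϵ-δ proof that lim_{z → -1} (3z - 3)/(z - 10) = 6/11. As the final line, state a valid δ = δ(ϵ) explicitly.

δ = min(11/2, (121/54)ϵ)

Let ϵ > 0. We want δ > 0 with 0 < |z + 1| < δ ⇒ |(3z - 3)/(z - 10) − (6/11)| < ϵ.
Combining over a common denominator, (3z - 3)/(z - 10) − (6/11) = [(3z - 3)·(-11) − (-6)·(z - 10)] / [(-11)·(z - 10)] = -27(z + 1) / ((-11)(z - 10)).
So |(3z - 3)/(z - 10) − (6/11)| = 27|z + 1| / (11·|z − 10|).
Require δ ≤ 11/2, so |z − 10| ≥ |-11| − |z + 1| > 11 − 11/2 = 11/2.
Hence |(3z - 3)/(z - 10) − (6/11)| < 27|z + 1|/(11·(11/2)) = (54/121)|z + 1|, which is < ϵ once |z + 1| < (121/54)ϵ.
Take δ = min(11/2, (121/54)ϵ). Then 0 < |z + 1| < δ forces both bounds, so |(3z - 3)/(z - 10) − (6/11)| < ϵ.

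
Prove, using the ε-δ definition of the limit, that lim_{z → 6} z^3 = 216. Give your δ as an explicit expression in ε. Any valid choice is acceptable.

δ = min(1, ε/127)

Suppose ε > 0. We seek δ > 0 with 0 < |z − 6| < δ ⇒ |z^3 − 216| < ε.
Factor: z^3 − 216 = (z − 6)(z^2 + 6z + 36), so |z^3 − 216| = |z − 6|·|z^2 + 6z + 36|.
Impose δ ≤ 1 so that |z| < 7; then |z^2 + 6z + 36| ≤ 127.
Hence |z^3 − 216| ≤ 127|z − 6|, which is < ε once |z − 6| < ε/127.
Take δ = min(1, ε/127). If 0 < |z − 6| < δ then both bounds hold and |z^3 − 216| ≤ 127|z − 6| < 127·(ε/127) = ε.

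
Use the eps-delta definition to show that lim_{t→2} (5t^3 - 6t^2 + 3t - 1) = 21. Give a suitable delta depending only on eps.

Fix eps > 0. We want delta > 0 such that 0 < |t − 2| < delta implies |(5t^3 - 6t^2 + 3t - 1) − 21| < eps.
(5t^3 - 6t^2 + 3t - 1) − 21 = 5t^3 - 6t^2 + 3t - 22 = (t − 2)(5t^2 + 4t + 11).
So |(5t^3 - 6t^2 + 3t - 1) − 21| = |t − 2|·|5t^2 + 4t + 11|.
Require delta ≤ 1. Then |t − 2| < 1 gives |t| < 3, and by the triangle inequality |5t^2 + 4t + 11| ≤ 5·3^2 + 4·3 + 11 = 68.
Hence |(5t^3 - 6t^2 + 3t - 1) − 21| ≤ 68|t − 2| < eps provided |t − 2| < eps/68.
Take delta = min(1, eps/68). Then 0 < |t − 2| < delta gives both |t − 2| < 1 and |t − 2| < eps/68, so |(5t^3 - 6t^2 + 3t - 1) − 21| < eps.

delta = min(1, eps/68)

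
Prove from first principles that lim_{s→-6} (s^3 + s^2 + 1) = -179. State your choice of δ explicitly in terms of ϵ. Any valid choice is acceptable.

δ = min(2, ϵ/134)

Let ϵ > 0 be given. We want δ > 0 such that 0 < |s + 6| < δ implies |(s^3 + s^2 + 1) + 179| < ϵ.
(s^3 + s^2 + 1) + 179 = s^3 + s^2 + 180 = (s + 6)(s^2 - 5s + 30).
So |(s^3 + s^2 + 1) + 179| = |s + 6|·|s^2 - 5s + 30|.
Require δ ≤ 2. Then |s + 6| < 2 gives |s| < 8, and by the triangle inequality |s^2 - 5s + 30| ≤ 8^2 + 5·8 + 30 = 134.
Hence |(s^3 + s^2 + 1) + 179| ≤ 134|s + 6| < ϵ provided |s + 6| < ϵ/134.
Take δ = min(2, ϵ/134). Then 0 < |s + 6| < δ gives both |s + 6| < 2 and |s + 6| < ϵ/134, so |(s^3 + s^2 + 1) + 179| < ϵ.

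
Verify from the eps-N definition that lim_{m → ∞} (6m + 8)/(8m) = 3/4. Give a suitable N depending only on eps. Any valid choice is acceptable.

N = 1/eps

Fix eps > 0. For m ≥ 1, |(6m + 8)/(8m) − (3/4)| = |64|/(8(8m)) = 64/(8(8m)).
Since 8m ≥ 8m for m ≥ 1, this is ≤ 64/(8·8m) = 1/m.
So |(6m + 8)/(8m) − (3/4)| < eps whenever m > 1/eps.
Take N = 1/eps. If m > N then |(6m + 8)/(8m) − (3/4)| ≤ 1/m < eps.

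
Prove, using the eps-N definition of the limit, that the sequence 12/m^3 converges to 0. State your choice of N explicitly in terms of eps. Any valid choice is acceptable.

Let eps > 0. For m ≥ 1, |12/m^3 − 0| = 12/m^3.
12/m^3 < eps ⇔ m^3 > 12/eps ⇔ m > (12/eps)^{1/3}.
Take N = (12/eps)^{1/3}. Then m > N implies 12/m^3 < eps.

N = (12/eps)^{1/3}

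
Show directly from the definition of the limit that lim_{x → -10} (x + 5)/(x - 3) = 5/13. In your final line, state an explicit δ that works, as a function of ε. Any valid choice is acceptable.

δ = min(13/2, (169/16)ε)

Let ε > 0. We want δ > 0 with 0 < |x + 10| < δ ⇒ |(x + 5)/(x - 3) − (5/13)| < ε.
Combining over a common denominator, (x + 5)/(x - 3) − (5/13) = [(x + 5)·(-13) − (-5)·(x - 3)] / [(-13)·(x - 3)] = -8(x + 10) / ((-13)(x - 3)).
So |(x + 5)/(x - 3) − (5/13)| = 8|x + 10| / (13·|x − 3|).
Restrict δ ≤ 13/2. Then |x + 10| < 13/2 gives |x − 3| = |(x + 10) + (-13)| ≥ 13 − 13/2 = 13/2.
Hence |(x + 5)/(x - 3) − (5/13)| < 8|x + 10|/(13·(13/2)) = (16/169)|x + 10|, which is < ε once |x + 10| < (169/16)ε.
Take δ = min(13/2, (169/16)ε). Then 0 < |x + 10| < δ forces both bounds, so |(x + 5)/(x - 3) − (5/13)| < ε.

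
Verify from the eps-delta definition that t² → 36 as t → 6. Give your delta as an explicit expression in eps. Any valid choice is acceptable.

delta = min(2, eps/14)

Let eps > 0 be given. We seek delta > 0 with 0 < |t − 6| < delta ⇒ |t² − 36| < eps.
Factor: t² − 36 = (t − 6)(t + 6), so |t² − 36| = |t − 6|·|t + 6|.
Impose delta ≤ 2 so that |t| < 8; then |t + 6| ≤ 14.
Hence |t² − 36| ≤ 14|t − 6|, which is < eps once |t − 6| < eps/14.
Take delta = min(2, eps/14). If 0 < |t − 6| < delta then both bounds hold and |t² − 36| ≤ 14|t − 6| < 14·(eps/14) = eps.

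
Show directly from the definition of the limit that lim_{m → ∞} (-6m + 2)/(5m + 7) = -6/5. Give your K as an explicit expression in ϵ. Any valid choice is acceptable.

Let ϵ > 0 be given. For m ≥ 1, |(-6m + 2)/(5m + 7) + 6/5| = |52|/(5(5m + 7)) = 52/(5(5m + 7)).
Since 5m + 7 ≥ 5m for m ≥ 1, this is ≤ 52/(5·5m) = (52/25)/m.
So |(-6m + 2)/(5m + 7) + 6/5| < ϵ whenever m > (52/25)/ϵ.
Take K = (52/25)/ϵ. If m > K then |(-6m + 2)/(5m + 7) + 6/5| ≤ (52/25)/m < ϵ.

K = (52/25)/ϵ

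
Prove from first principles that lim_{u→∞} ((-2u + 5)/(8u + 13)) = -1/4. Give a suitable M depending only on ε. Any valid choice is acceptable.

Let ε > 0. We seek M > 0 such that u > M implies |(-2u + 5)/(8u + 13) + 1/4| < ε.
(-2u + 5)/(8u + 13) + 1/4 = (8(-2u + 5) − (-2)(8u + 13)) / (8(8u + 13)) = 66/(8(8u + 13)).
For u > 0 we have 8u + 13 > 8u, so |(-2u + 5)/(8u + 13) + 1/4| = 66/(8(8u + 13)) < 66/(8·8u) = (33/32)/u.
Thus |(-2u + 5)/(8u + 13) + 1/4| < ε whenever u > (33/32)/ε.
Take M = (33/32)/ε. If u > M then |(-2u + 5)/(8u + 13) + 1/4| < (33/32)/u < ε.

M = (33/32)/ε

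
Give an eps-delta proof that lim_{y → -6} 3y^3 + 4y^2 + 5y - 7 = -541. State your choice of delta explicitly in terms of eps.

delta = min(1, eps/334)

Fix eps > 0. We want delta > 0 such that 0 < |y + 6| < delta implies |(3y^3 + 4y^2 + 5y - 7) + 541| < eps.
(3y^3 + 4y^2 + 5y - 7) + 541 = 3y^3 + 4y^2 + 5y + 534 = (y + 6)(3y^2 - 14y + 89).
So |(3y^3 + 4y^2 + 5y - 7) + 541| = |y + 6|·|3y^2 - 14y + 89|.
Require delta ≤ 1. Then |y + 6| < 1 gives |y| < 7, and by the triangle inequality |3y^2 - 14y + 89| ≤ 3·7^2 + 14·7 + 89 = 334.
Hence |(3y^3 + 4y^2 + 5y - 7) + 541| ≤ 334|y + 6| < eps provided |y + 6| < eps/334.
Take delta = min(1, eps/334). Then 0 < |y + 6| < delta gives both |y + 6| < 1 and |y + 6| < eps/334, so |(3y^3 + 4y^2 + 5y - 7) + 541| < eps.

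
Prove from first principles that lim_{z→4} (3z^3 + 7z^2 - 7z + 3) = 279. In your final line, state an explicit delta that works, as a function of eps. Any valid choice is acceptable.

delta = min(1, eps/239)

Suppose eps > 0. We want delta > 0 such that 0 < |z − 4| < delta implies |(3z^3 + 7z^2 - 7z + 3) − 279| < eps.
(3z^3 + 7z^2 - 7z + 3) − 279 = 3z^3 + 7z^2 - 7z - 276 = (z − 4)(3z^2 + 19z + 69).
So |(3z^3 + 7z^2 - 7z + 3) − 279| = |z − 4|·|3z^2 + 19z + 69|.
Require delta ≤ 1. Then |z − 4| < 1 gives |z| < 5, and by the triangle inequality |3z^2 + 19z + 69| ≤ 3·5^2 + 19·5 + 69 = 239.
Hence |(3z^3 + 7z^2 - 7z + 3) − 279| ≤ 239|z − 4| < eps provided |z − 4| < eps/239.
Choosing delta = min(1, eps/239) ensures both conditions, hence |(3z^3 + 7z^2 - 7z + 3) − 279| < eps.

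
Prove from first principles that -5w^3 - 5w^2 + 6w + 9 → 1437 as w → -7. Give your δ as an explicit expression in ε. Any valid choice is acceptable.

δ = min(1, ε/764)

Suppose ε > 0. We want δ > 0 such that 0 < |w + 7| < δ implies |(-5w^3 - 5w^2 + 6w + 9) − 1437| < ε.
(-5w^3 - 5w^2 + 6w + 9) − 1437 = -5w^3 - 5w^2 + 6w - 1428 = (w + 7)(-5w^2 + 30w - 204).
So |(-5w^3 - 5w^2 + 6w + 9) − 1437| = |w + 7|·|-5w^2 + 30w - 204|.
Assume first that |w + 7| < 1, so |w| < 8. Then |-5w^2 + 30w - 204| ≤ 5·8^2 + 30·8 + 204 = 764.
Hence |(-5w^3 - 5w^2 + 6w + 9) − 1437| ≤ 764|w + 7| < ε provided |w + 7| < ε/764.
Choosing δ = min(1, ε/764) ensures both conditions, hence |(-5w^3 - 5w^2 + 6w + 9) − 1437| < ε.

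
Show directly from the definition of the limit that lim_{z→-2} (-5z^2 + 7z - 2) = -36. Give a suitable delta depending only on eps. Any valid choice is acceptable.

delta = min(1, eps/32)

Suppose eps > 0. We want delta > 0 such that 0 < |z + 2| < delta implies |(-5z^2 + 7z - 2) + 36| < eps.
(-5z^2 + 7z - 2) + 36 = -5z^2 + 7z + 34 = (z + 2)(-5z + 17).
So |(-5z^2 + 7z - 2) + 36| = |z + 2|·|-5z + 17|.
Require delta ≤ 1. Then |z + 2| < 1 gives |z| < 3, and by the triangle inequality |-5z + 17| ≤ 5·3 + 17 = 32.
Hence |(-5z^2 + 7z - 2) + 36| ≤ 32|z + 2| < eps provided |z + 2| < eps/32.
Choosing delta = min(1, eps/32) ensures both conditions, hence |(-5z^2 + 7z - 2) + 36| < eps.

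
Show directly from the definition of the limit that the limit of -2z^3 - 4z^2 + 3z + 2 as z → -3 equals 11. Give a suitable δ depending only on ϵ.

δ = min(1, ϵ/43)

Let ϵ > 0 be given. We want δ > 0 such that 0 < |z + 3| < δ implies |(-2z^3 - 4z^2 + 3z + 2) − 11| < ϵ.
(-2z^3 - 4z^2 + 3z + 2) − 11 = -2z^3 - 4z^2 + 3z - 9 = (z + 3)(-2z^2 + 2z - 3).
So |(-2z^3 - 4z^2 + 3z + 2) − 11| = |z + 3|·|-2z^2 + 2z - 3|.
Require δ ≤ 1. Then |z + 3| < 1 gives |z| < 4, and by the triangle inequality |-2z^2 + 2z - 3| ≤ 2·4^2 + 2·4 + 3 = 43.
Hence |(-2z^3 - 4z^2 + 3z + 2) − 11| ≤ 43|z + 3| < ϵ provided |z + 3| < ϵ/43.
Choosing δ = min(1, ϵ/43) ensures both conditions, hence |(-2z^3 - 4z^2 + 3z + 2) − 11| < ϵ.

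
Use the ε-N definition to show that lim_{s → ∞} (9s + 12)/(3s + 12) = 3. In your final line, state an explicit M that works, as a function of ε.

Let ε > 0 be given. We seek M > 0 such that s > M implies |(9s + 12)/(3s + 12) − 3| < ε.
(9s + 12)/(3s + 12) − 3 = (3(9s + 12) − 9(3s + 12)) / (3(3s + 12)) = -72/(3(3s + 12)).
For s > 0 we have 3s + 12 > 3s, so |(9s + 12)/(3s + 12) − 3| = 72/(3(3s + 12)) < 72/(3·3s) = 8/s.
Thus |(9s + 12)/(3s + 12) − 3| < ε whenever s > 8/ε.
Take M = 8/ε. If s > M then |(9s + 12)/(3s + 12) − 3| < 8/s < ε.

M = 8/ε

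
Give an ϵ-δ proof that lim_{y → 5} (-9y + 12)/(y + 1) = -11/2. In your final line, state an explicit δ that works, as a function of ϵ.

Let ϵ > 0. We want δ > 0 with 0 < |y − 5| < δ ⇒ |(-9y + 12)/(y + 1) + 11/2| < ϵ.
Combining over a common denominator, (-9y + 12)/(y + 1) + 11/2 = [(-9y + 12)·6 − (-33)·(y + 1)] / [6·(y + 1)] = -21(y − 5) / (6(y + 1)).
So |(-9y + 12)/(y + 1) + 11/2| = 21|y − 5| / (6·|y + 1|).
Require δ ≤ 3, so |y + 1| ≥ |6| − |y − 5| > 6 − 3 = 3.
Hence |(-9y + 12)/(y + 1) + 11/2| < 21|y − 5|/(6·3) = (7/6)|y − 5|, which is < ϵ once |y − 5| < (6/7)ϵ.
Take δ = min(3, (6/7)ϵ). Then 0 < |y − 5| < δ forces both bounds, so |(-9y + 12)/(y + 1) + 11/2| < ϵ.

δ = min(3, (6/7)ϵ)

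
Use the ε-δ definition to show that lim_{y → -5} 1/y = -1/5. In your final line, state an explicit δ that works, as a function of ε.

Fix ε > 0. We seek δ > 0 such that 0 < |y + 5| < δ implies |1/y + 1/5| < ε.
|1/y + 1/5| = |-5 − y|/(5·|y|) = |y + 5|/(5|y|).
Require δ ≤ 5/2 so that |y| > 5 − 5/2 = 5/2, hence 5|y| > 25/2.
Then |1/y + 1/5| < |y + 5|/(25/2), which is < ε when |y + 5| < (25/2)ε.
Take δ = min(5/2, (25/2)ε). Then 0 < |y + 5| < δ gives both |y + 5| < 5/2 and |y + 5| < (25/2)ε, so |1/y + 1/5| < ε.

δ = min(5/2, (25/2)ε)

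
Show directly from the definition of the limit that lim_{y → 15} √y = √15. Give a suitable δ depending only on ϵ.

δ = min(15, √15·ϵ)

Let ϵ > 0. We want δ > 0 such that 0 < |y − 15| < δ implies |√y − √15| < ϵ.
Rationalise: √y − √15 = (y − 15)/(√y + √15), so |√y − √15| = |y − 15|/(√y + √15).
Restrict δ ≤ 15 so that |y − 15| < 15 forces y > 0, and then √y + √15 > √15.
Hence |√y − √15| < |y − 15|/√15, which is < ϵ once |y − 15| < √15·ϵ.
Take δ = min(15, √15·ϵ). If 0 < |y − 15| < δ then y > 0 and |√y − √15| < |y − 15|/√15 < ϵ.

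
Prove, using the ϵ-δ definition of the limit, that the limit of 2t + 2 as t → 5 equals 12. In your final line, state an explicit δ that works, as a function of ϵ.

δ = ϵ/2

Suppose ϵ > 0. We need δ > 0 so that 0 < |t − 5| < δ implies |(2t + 2) − 12| < ϵ.
Since (2t + 2) − 12 = 2(t − 5), we have |(2t + 2) − 12| = 2|t − 5|.
Thus it suffices that |t − 5| < ϵ/2.
Choosing δ = ϵ/2 gives |(2t + 2) − 12| = 2|t − 5| < ϵ whenever |t − 5| < δ.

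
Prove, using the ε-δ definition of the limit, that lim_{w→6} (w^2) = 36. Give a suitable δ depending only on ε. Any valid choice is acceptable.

δ = min(1, ε/13)

Let ε > 0 be given. We seek δ > 0 with 0 < |w − 6| < δ ⇒ |w^2 − 36| < ε.
Factor: w^2 − 36 = (w − 6)(w + 6), so |w^2 − 36| = |w − 6|·|w + 6|.
Impose δ ≤ 1 so that |w| < 7; then |w + 6| ≤ 13.
Hence |w^2 − 36| ≤ 13|w − 6|, which is < ε once |w − 6| < ε/13.
Take δ = min(1, ε/13). If 0 < |w − 6| < δ then both bounds hold and |w^2 − 36| ≤ 13|w − 6| < 13·(ε/13) = ε.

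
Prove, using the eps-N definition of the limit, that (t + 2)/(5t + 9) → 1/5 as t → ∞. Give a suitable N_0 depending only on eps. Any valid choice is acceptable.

N_0 = (1/25)/eps

Let eps > 0. We seek N_0 > 0 such that t > N_0 implies |(t + 2)/(5t + 9) − (1/5)| < eps.
(t + 2)/(5t + 9) − (1/5) = (5(t + 2) − (5t + 9)) / (5(5t + 9)) = 1/(5(5t + 9)).
For t > 0 we have 5t + 9 > 5t, so |(t + 2)/(5t + 9) − (1/5)| = 1/(5(5t + 9)) < 1/(5·5t) = (1/25)/t.
Thus |(t + 2)/(5t + 9) − (1/5)| < eps whenever t > (1/25)/eps.
Take N_0 = (1/25)/eps. If t > N_0 then |(t + 2)/(5t + 9) − (1/5)| < (1/25)/t < eps.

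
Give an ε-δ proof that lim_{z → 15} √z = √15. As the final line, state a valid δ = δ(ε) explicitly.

δ = min(15, √15·ε)

Suppose ε > 0. We want δ > 0 such that 0 < |z − 15| < δ implies |√z − √15| < ε.
Multiplying by the conjugate, |√z − √15| = |z − 15|/(√z + √15).
Restrict δ ≤ 15 so that |z − 15| < 15 forces z > 0, and then √z + √15 > √15.
Hence |√z − √15| < |z − 15|/√15, which is < ε once |z − 15| < √15·ε.
Take δ = min(15, √15·ε). If 0 < |z − 15| < δ then z > 0 and |√z − √15| < |z − 15|/√15 < ε.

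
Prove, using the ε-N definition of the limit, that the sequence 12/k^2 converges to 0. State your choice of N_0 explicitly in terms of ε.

N_0 = (12/ε)^{1/2}

Fix ε > 0. For k ≥ 1, |12/k^2 − 0| = 12/k^2.
12/k^2 < ε ⇔ k^2 > 12/ε ⇔ k > (12/ε)^{1/2}.
Take N_0 = (12/ε)^{1/2}. Then k > N_0 implies 12/k^2 < ε.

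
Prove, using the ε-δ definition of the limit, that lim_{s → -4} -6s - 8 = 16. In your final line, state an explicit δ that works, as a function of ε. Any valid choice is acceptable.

δ = ε/6

Suppose ε > 0. We need δ > 0 so that 0 < |s + 4| < δ implies |(-6s - 8) − 16| < ε.
|(-6s - 8) − 16| = |-6s - 24| = 6|s + 4|.
Thus it suffices that |s + 4| < ε/6.
Choosing δ = ε/6 gives |(-6s - 8) − 16| = 6|s + 4| < ε whenever |s + 4| < δ.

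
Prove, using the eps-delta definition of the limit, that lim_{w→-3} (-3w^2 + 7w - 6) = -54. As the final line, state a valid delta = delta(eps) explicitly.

Suppose eps > 0. We want delta > 0 such that 0 < |w + 3| < delta implies |(-3w^2 + 7w - 6) + 54| < eps.
(-3w^2 + 7w - 6) + 54 = -3w^2 + 7w + 48 = (w + 3)(-3w + 16).
So |(-3w^2 + 7w - 6) + 54| = |w + 3|·|-3w + 16|.
Assume first that |w + 3| < 1, so |w| < 4. Then |-3w + 16| ≤ 3·4 + 16 = 28.
Hence |(-3w^2 + 7w - 6) + 54| ≤ 28|w + 3| < eps provided |w + 3| < eps/28.
Take delta = min(1, eps/28). Then 0 < |w + 3| < delta gives both |w + 3| < 1 and |w + 3| < eps/28, so |(-3w^2 + 7w - 6) + 54| < eps.

delta = min(1, eps/28)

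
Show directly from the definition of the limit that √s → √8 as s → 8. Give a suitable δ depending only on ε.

Let ε > 0 be given. We want δ > 0 such that 0 < |s − 8| < δ implies |√s − √8| < ε.
Multiplying by the conjugate, |√s − √8| = |s − 8|/(√s + √8).
Restrict δ ≤ 8 so that |s − 8| < 8 forces s > 0, and then √s + √8 > √8.
Hence |√s − √8| < |s − 8|/√8, which is < ε once |s − 8| < √8·ε.
Take δ = min(8, √8·ε). If 0 < |s − 8| < δ then s > 0 and |√s − √8| < |s − 8|/√8 < ε.

δ = min(8, √8·ε)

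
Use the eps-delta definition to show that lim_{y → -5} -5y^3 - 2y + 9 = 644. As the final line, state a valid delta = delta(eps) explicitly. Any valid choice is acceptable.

delta = min(1, eps/457)

Fix eps > 0. We want delta > 0 such that 0 < |y + 5| < delta implies |(-5y^3 - 2y + 9) − 644| < eps.
(-5y^3 - 2y + 9) − 644 = -5y^3 - 2y - 635 = (y + 5)(-5y^2 + 25y - 127).
So |(-5y^3 - 2y + 9) − 644| = |y + 5|·|-5y^2 + 25y - 127|.
Assume first that |y + 5| < 1, so |y| < 6. Then |-5y^2 + 25y - 127| ≤ 5·6^2 + 25·6 + 127 = 457.
Hence |(-5y^3 - 2y + 9) − 644| ≤ 457|y + 5| < eps provided |y + 5| < eps/457.
Take delta = min(1, eps/457). Then 0 < |y + 5| < delta gives both |y + 5| < 1 and |y + 5| < eps/457, so |(-5y^3 - 2y + 9) − 644| < eps.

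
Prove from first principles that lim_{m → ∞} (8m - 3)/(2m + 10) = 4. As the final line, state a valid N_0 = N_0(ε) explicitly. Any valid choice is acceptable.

Suppose ε > 0. For m ≥ 1, |(8m - 3)/(2m + 10) − 4| = |-86|/(2(2m + 10)) = 86/(2(2m + 10)).
Since 2m + 10 ≥ 2m for m ≥ 1, this is ≤ 86/(2·2m) = (43/2)/m.
So |(8m - 3)/(2m + 10) − 4| < ε whenever m > (43/2)/ε.
Take N_0 = (43/2)/ε. If m > N_0 then |(8m - 3)/(2m + 10) − 4| ≤ (43/2)/m < ε.

N_0 = (43/2)/ε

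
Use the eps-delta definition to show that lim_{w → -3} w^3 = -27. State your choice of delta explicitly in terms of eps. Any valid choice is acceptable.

Let eps > 0. We seek delta > 0 with 0 < |w + 3| < delta ⇒ |w^3 + 27| < eps.
Factor: w^3 + 27 = (w + 3)(w^2 - 3w + 9), so |w^3 + 27| = |w + 3|·|w^2 - 3w + 9|.
Impose delta ≤ 1 so that |w| < 4; then |w^2 - 3w + 9| ≤ 37.
Hence |w^3 + 27| ≤ 37|w + 3|, which is < eps once |w + 3| < eps/37.
Take delta = min(1, eps/37). If 0 < |w + 3| < delta then both bounds hold and |w^3 + 27| ≤ 37|w + 3| < 37·(eps/37) = eps.

delta = min(1, eps/37)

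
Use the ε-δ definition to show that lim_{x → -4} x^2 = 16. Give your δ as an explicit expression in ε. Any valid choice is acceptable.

Fix ε > 0. We seek δ > 0 with 0 < |x + 4| < δ ⇒ |x^2 − 16| < ε.
Factor: x^2 − 16 = (x + 4)(x - 4), so |x^2 − 16| = |x + 4|·|x - 4|.
Restrict δ ≤ 1. Then |x + 4| < 1 gives |x| < 5, so by the triangle inequality |x - 4| ≤ 5 + 4 = 9.
Hence |x^2 − 16| ≤ 9|x + 4|, which is < ε once |x + 4| < ε/9.
Take δ = min(1, ε/9). If 0 < |x + 4| < δ then both bounds hold and |x^2 − 16| ≤ 9|x + 4| < 9·(ε/9) = ε.

δ = min(1, ε/9)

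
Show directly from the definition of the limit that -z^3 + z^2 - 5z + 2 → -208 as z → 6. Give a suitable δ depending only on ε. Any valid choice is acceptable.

δ = min(2, ε/139)

Suppose ε > 0. We want δ > 0 such that 0 < |z − 6| < δ implies |(-z^3 + z^2 - 5z + 2) + 208| < ε.
(-z^3 + z^2 - 5z + 2) + 208 = -z^3 + z^2 - 5z + 210 = (z − 6)(-z^2 - 5z - 35).
So |(-z^3 + z^2 - 5z + 2) + 208| = |z − 6|·|-z^2 - 5z - 35|.
Require δ ≤ 2. Then |z − 6| < 2 gives |z| < 8, and by the triangle inequality |-z^2 - 5z - 35| ≤ 8^2 + 5·8 + 35 = 139.
Hence |(-z^3 + z^2 - 5z + 2) + 208| ≤ 139|z − 6| < ε provided |z − 6| < ε/139.
Choosing δ = min(2, ε/139) ensures both conditions, hence |(-z^3 + z^2 - 5z + 2) + 208| < ε.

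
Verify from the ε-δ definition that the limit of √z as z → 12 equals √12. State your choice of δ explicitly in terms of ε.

δ = min(12, √12·ε)

Let ε > 0. We want δ > 0 such that 0 < |z − 12| < δ implies |√z − √12| < ε.
Rationalise: √z − √12 = (z − 12)/(√z + √12), so |√z − √12| = |z − 12|/(√z + √12).
Restrict δ ≤ 12 so that |z − 12| < 12 forces z > 0, and then √z + √12 > √12.
Hence |√z − √12| < |z − 12|/√12, which is < ε once |z − 12| < √12·ε.
Take δ = min(12, √12·ε). If 0 < |z − 12| < δ then z > 0 and |√z − √12| < |z − 12|/√12 < ε.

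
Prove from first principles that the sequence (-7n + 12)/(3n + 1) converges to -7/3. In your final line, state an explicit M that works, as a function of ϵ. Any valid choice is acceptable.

Let ϵ > 0 be given. For n ≥ 1, |(-7n + 12)/(3n + 1) + 7/3| = |43|/(3(3n + 1)) = 43/(3(3n + 1)).
Since 3n + 1 ≥ 3n for n ≥ 1, this is ≤ 43/(3·3n) = (43/9)/n.
So |(-7n + 12)/(3n + 1) + 7/3| < ϵ whenever n > (43/9)/ϵ.
Take M = (43/9)/ϵ. If n > M then |(-7n + 12)/(3n + 1) + 7/3| ≤ (43/9)/n < ϵ.

M = (43/9)/ϵ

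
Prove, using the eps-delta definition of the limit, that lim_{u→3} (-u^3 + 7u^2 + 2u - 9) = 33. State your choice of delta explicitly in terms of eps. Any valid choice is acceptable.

Fix eps > 0. We want delta > 0 such that 0 < |u − 3| < delta implies |(-u^3 + 7u^2 + 2u - 9) − 33| < eps.
(-u^3 + 7u^2 + 2u - 9) − 33 = -u^3 + 7u^2 + 2u - 42 = (u − 3)(-u^2 + 4u + 14).
So |(-u^3 + 7u^2 + 2u - 9) − 33| = |u − 3|·|-u^2 + 4u + 14|.
Assume first that |u − 3| < 1, so |u| < 4. Then |-u^2 + 4u + 14| ≤ 4^2 + 4·4 + 14 = 46.
Hence |(-u^3 + 7u^2 + 2u - 9) − 33| ≤ 46|u − 3| < eps provided |u − 3| < eps/46.
Choosing delta = min(1, eps/46) ensures both conditions, hence |(-u^3 + 7u^2 + 2u - 9) − 33| < eps.

delta = min(1, eps/46)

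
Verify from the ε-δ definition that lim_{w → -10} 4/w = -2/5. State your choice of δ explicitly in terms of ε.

δ = min(5, (25/2)ε)

Let ε > 0 be given. We seek δ > 0 such that 0 < |w + 10| < δ implies |4/w + 2/5| < ε.
|4/w + 2/5| = 4·|-10 − w|/(10·|w|) = 4|w + 10|/(10|w|).
Restrict δ ≤ 5. Then |w + 10| < 5 gives |w| > 5, so 10|w| > 50.
Then |4/w + 2/5| < 4|w + 10|/50, which is < ε when |w + 10| < (25/2)ε.
Take δ = min(5, (25/2)ε). Then 0 < |w + 10| < δ gives both |w + 10| < 5 and |w + 10| < (25/2)ε, so |4/w + 2/5| < ε.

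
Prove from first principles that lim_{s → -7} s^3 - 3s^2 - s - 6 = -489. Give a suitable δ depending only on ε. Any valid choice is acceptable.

δ = min(1, ε/213)

Let ε > 0 be given. We want δ > 0 such that 0 < |s + 7| < δ implies |(s^3 - 3s^2 - s - 6) + 489| < ε.
(s^3 - 3s^2 - s - 6) + 489 = s^3 - 3s^2 - s + 483 = (s + 7)(s^2 - 10s + 69).
So |(s^3 - 3s^2 - s - 6) + 489| = |s + 7|·|s^2 - 10s + 69|.
Assume first that |s + 7| < 1, so |s| < 8. Then |s^2 - 10s + 69| ≤ 8^2 + 10·8 + 69 = 213.
Hence |(s^3 - 3s^2 - s - 6) + 489| ≤ 213|s + 7| < ε provided |s + 7| < ε/213.
Choosing δ = min(1, ε/213) ensures both conditions, hence |(s^3 - 3s^2 - s - 6) + 489| < ε.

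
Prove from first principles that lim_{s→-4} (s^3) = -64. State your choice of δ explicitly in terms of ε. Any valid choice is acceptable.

δ = min(2, ε/76)

Let ε > 0 be given. We seek δ > 0 with 0 < |s + 4| < δ ⇒ |s^3 + 64| < ε.
Factor: s^3 + 64 = (s + 4)(s^2 - 4s + 16), so |s^3 + 64| = |s + 4|·|s^2 - 4s + 16|.
Impose δ ≤ 2 so that |s| < 6; then |s^2 - 4s + 16| ≤ 76.
Hence |s^3 + 64| ≤ 76|s + 4|, which is < ε once |s + 4| < ε/76.
Take δ = min(2, ε/76). If 0 < |s + 4| < δ then both bounds hold and |s^3 + 64| ≤ 76|s + 4| < 76·(ε/76) = ε.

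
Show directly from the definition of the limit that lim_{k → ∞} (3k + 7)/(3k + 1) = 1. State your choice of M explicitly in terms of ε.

Suppose ε > 0. For k ≥ 1, |(3k + 7)/(3k + 1) − 1| = |18|/(3(3k + 1)) = 18/(3(3k + 1)).
Since 3k + 1 ≥ 3k for k ≥ 1, this is ≤ 18/(3·3k) = 2/k.
So |(3k + 7)/(3k + 1) − 1| < ε whenever k > 2/ε.
Take M = 2/ε. If k > M then |(3k + 7)/(3k + 1) − 1| ≤ 2/k < ε.

M = 2/ε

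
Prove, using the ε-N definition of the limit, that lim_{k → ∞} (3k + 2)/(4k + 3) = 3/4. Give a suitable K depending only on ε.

K = (1/16)/ε

Let ε > 0 be given. For k ≥ 1, |(3k + 2)/(4k + 3) − (3/4)| = |-1|/(4(4k + 3)) = 1/(4(4k + 3)).
Since 4k + 3 ≥ 4k for k ≥ 1, this is ≤ 1/(4·4k) = (1/16)/k.
So |(3k + 2)/(4k + 3) − (3/4)| < ε whenever k > (1/16)/ε.
Take K = (1/16)/ε. If k > K then |(3k + 2)/(4k + 3) − (3/4)| ≤ (1/16)/k < ε.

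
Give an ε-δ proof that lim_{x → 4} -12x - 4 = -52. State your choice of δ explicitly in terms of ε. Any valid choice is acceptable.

Let ε > 0. We need δ > 0 so that 0 < |x − 4| < δ implies |(-12x - 4) + 52| < ε.
Since (-12x - 4) + 52 = -12(x − 4), we have |(-12x - 4) + 52| = 12|x − 4|.
Thus it suffices that |x − 4| < ε/12.
Take δ = ε/12. If 0 < |x − 4| < δ then |(-12x - 4) + 52| = 12|x − 4| < 12·(ε/12) = ε.

δ = ε/12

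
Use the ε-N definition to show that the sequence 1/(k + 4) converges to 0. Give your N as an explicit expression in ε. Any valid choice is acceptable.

Suppose ε > 0. For k ≥ 1, |1/(k + 4) − 0| = 1/(k + 4) ≤ 1/k.
We need 1/k < ε, i.e. k > 1/ε.
Take N = 1/ε. If k > N then |1/(k + 4)| ≤ 1/k < ε.

N = 1/ε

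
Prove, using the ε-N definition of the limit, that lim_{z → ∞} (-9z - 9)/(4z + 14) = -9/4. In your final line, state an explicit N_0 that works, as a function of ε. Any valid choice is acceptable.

Fix ε > 0. We seek N_0 > 0 such that z > N_0 implies |(-9z - 9)/(4z + 14) + 9/4| < ε.
(-9z - 9)/(4z + 14) + 9/4 = (4(-9z - 9) − (-9)(4z + 14)) / (4(4z + 14)) = 90/(4(4z + 14)).
For z > 0 we have 4z + 14 > 4z, so |(-9z - 9)/(4z + 14) + 9/4| = 90/(4(4z + 14)) < 90/(4·4z) = (45/8)/z.
Thus |(-9z - 9)/(4z + 14) + 9/4| < ε whenever z > (45/8)/ε.
Take N_0 = (45/8)/ε. If z > N_0 then |(-9z - 9)/(4z + 14) + 9/4| < (45/8)/z < ε.

N_0 = (45/8)/ε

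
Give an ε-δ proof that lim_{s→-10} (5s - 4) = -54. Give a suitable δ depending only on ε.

Suppose ε > 0. We need δ > 0 so that 0 < |s + 10| < δ implies |(5s - 4) + 54| < ε.
|(5s - 4) + 54| = |5s + 50| = 5|s + 10|.
So 5|s + 10| < ε exactly when |s + 10| < ε/5.
Choosing δ = ε/5 gives |(5s - 4) + 54| = 5|s + 10| < ε whenever |s + 10| < δ.

δ = ε/5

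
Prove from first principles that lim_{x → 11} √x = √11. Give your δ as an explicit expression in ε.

Fix ε > 0. We want δ > 0 such that 0 < |x − 11| < δ implies |√x − √11| < ε.
Rationalise: √x − √11 = (x − 11)/(√x + √11), so |√x − √11| = |x − 11|/(√x + √11).
Restrict δ ≤ 11 so that |x − 11| < 11 forces x > 0, and then √x + √11 > √11.
Hence |√x − √11| < |x − 11|/√11, which is < ε once |x − 11| < √11·ε.
Take δ = min(11, √11·ε). If 0 < |x − 11| < δ then x > 0 and |√x − √11| < |x − 11|/√11 < ε.

δ = min(11, √11·ε)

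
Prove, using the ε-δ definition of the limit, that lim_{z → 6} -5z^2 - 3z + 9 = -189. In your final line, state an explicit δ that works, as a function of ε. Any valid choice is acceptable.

Let ε > 0. We want δ > 0 such that 0 < |z − 6| < δ implies |(-5z^2 - 3z + 9) + 189| < ε.
(-5z^2 - 3z + 9) + 189 = -5z^2 - 3z + 198 = (z − 6)(-5z - 33).
So |(-5z^2 - 3z + 9) + 189| = |z − 6|·|-5z - 33|.
Require δ ≤ 2. Then |z − 6| < 2 gives |z| < 8, and by the triangle inequality |-5z - 33| ≤ 5·8 + 33 = 73.
Hence |(-5z^2 - 3z + 9) + 189| ≤ 73|z − 6| < ε provided |z − 6| < ε/73.
Take δ = min(2, ε/73). Then 0 < |z − 6| < δ gives both |z − 6| < 2 and |z − 6| < ε/73, so |(-5z^2 - 3z + 9) + 189| < ε.

δ = min(2, ε/73)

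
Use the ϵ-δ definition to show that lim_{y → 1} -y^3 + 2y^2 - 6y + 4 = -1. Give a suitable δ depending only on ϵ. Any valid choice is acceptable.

Let ϵ > 0 be given. We want δ > 0 such that 0 < |y − 1| < δ implies |(-y^3 + 2y^2 - 6y + 4) + 1| < ϵ.
(-y^3 + 2y^2 - 6y + 4) + 1 = -y^3 + 2y^2 - 6y + 5 = (y − 1)(-y^2 + y - 5).
So |(-y^3 + 2y^2 - 6y + 4) + 1| = |y − 1|·|-y^2 + y - 5|.
Assume first that |y − 1| < 1, so |y| < 2. Then |-y^2 + y - 5| ≤ 2^2 + 2 + 5 = 11.
Hence |(-y^3 + 2y^2 - 6y + 4) + 1| ≤ 11|y − 1| < ϵ provided |y − 1| < ϵ/11.
Choosing δ = min(1, ϵ/11) ensures both conditions, hence |(-y^3 + 2y^2 - 6y + 4) + 1| < ϵ.

δ = min(1, ϵ/11)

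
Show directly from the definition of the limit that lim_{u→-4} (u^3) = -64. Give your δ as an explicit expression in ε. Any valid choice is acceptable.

Fix ε > 0. We seek δ > 0 with 0 < |u + 4| < δ ⇒ |u^3 + 64| < ε.
Factor: u^3 + 64 = (u + 4)(u^2 - 4u + 16), so |u^3 + 64| = |u + 4|·|u^2 - 4u + 16|.
Impose δ ≤ 1 so that |u| < 5; then |u^2 - 4u + 16| ≤ 61.
Hence |u^3 + 64| ≤ 61|u + 4|, which is < ε once |u + 4| < ε/61.
Take δ = min(1, ε/61). If 0 < |u + 4| < δ then both bounds hold and |u^3 + 64| ≤ 61|u + 4| < 61·(ε/61) = ε.

δ = min(1, ε/61)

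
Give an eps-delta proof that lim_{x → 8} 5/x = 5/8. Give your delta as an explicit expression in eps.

Let eps > 0 be given. We seek delta > 0 such that 0 < |x − 8| < delta implies |5/x − (5/8)| < eps.
|5/x − (5/8)| = 5·|8 − x|/(8·|x|) = 5|x − 8|/(8|x|).
Require delta ≤ 4 so that |x| > 8 − 4 = 4, hence 8|x| > 32.
Then |5/x − (5/8)| < 5|x − 8|/32, which is < eps when |x − 8| < (32/5)eps.
Take delta = min(4, (32/5)eps). Then 0 < |x − 8| < delta gives both |x − 8| < 4 and |x − 8| < (32/5)eps, so |5/x − (5/8)| < eps.

delta = min(4, (32/5)eps)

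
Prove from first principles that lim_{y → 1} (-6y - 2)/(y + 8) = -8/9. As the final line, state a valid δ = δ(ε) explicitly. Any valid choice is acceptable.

δ = min(9/2, (81/92)ε)

Fix ε > 0. We want δ > 0 with 0 < |y − 1| < δ ⇒ |(-6y - 2)/(y + 8) + 8/9| < ε.
Combining over a common denominator, (-6y - 2)/(y + 8) + 8/9 = [(-6y - 2)·9 − (-8)·(y + 8)] / [9·(y + 8)] = -46(y − 1) / (9(y + 8)).
So |(-6y - 2)/(y + 8) + 8/9| = 46|y − 1| / (9·|y + 8|).
Require δ ≤ 9/2, so |y + 8| ≥ |9| − |y − 1| > 9 − 9/2 = 9/2.
Hence |(-6y - 2)/(y + 8) + 8/9| < 46|y − 1|/(9·(9/2)) = (92/81)|y − 1|, which is < ε once |y − 1| < (81/92)ε.
Take δ = min(9/2, (81/92)ε). Then 0 < |y − 1| < δ forces both bounds, so |(-6y - 2)/(y + 8) + 8/9| < ε.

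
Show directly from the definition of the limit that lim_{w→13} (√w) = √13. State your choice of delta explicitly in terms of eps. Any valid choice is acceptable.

delta = min(13, √13·eps)

Suppose eps > 0. We want delta > 0 such that 0 < |w − 13| < delta implies |√w − √13| < eps.
Rationalise: √w − √13 = (w − 13)/(√w + √13), so |√w − √13| = |w − 13|/(√w + √13).
Restrict delta ≤ 13 so that |w − 13| < 13 forces w > 0, and then √w + √13 > √13.
Hence |√w − √13| < |w − 13|/√13, which is < eps once |w − 13| < √13·eps.
Take delta = min(13, √13·eps). If 0 < |w − 13| < delta then w > 0 and |√w − √13| < |w − 13|/√13 < eps.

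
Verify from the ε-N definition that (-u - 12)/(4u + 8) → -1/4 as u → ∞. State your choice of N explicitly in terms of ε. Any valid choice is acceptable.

N = (5/2)/ε

Fix ε > 0. We seek N > 0 such that u > N implies |(-u - 12)/(4u + 8) + 1/4| < ε.
(-u - 12)/(4u + 8) + 1/4 = (4(-u - 12) − (-1)(4u + 8)) / (4(4u + 8)) = -40/(4(4u + 8)).
For u > 0 we have 4u + 8 > 4u, so |(-u - 12)/(4u + 8) + 1/4| = 40/(4(4u + 8)) < 40/(4·4u) = (5/2)/u.
Thus |(-u - 12)/(4u + 8) + 1/4| < ε whenever u > (5/2)/ε.
Take N = (5/2)/ε. If u > N then |(-u - 12)/(4u + 8) + 1/4| < (5/2)/u < ε.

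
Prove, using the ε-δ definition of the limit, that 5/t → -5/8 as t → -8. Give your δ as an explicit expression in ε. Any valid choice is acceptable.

δ = min(4, (32/5)ε)

Let ε > 0. We seek δ > 0 such that 0 < |t + 8| < δ implies |5/t + 5/8| < ε.
|5/t + 5/8| = 5·|-8 − t|/(8·|t|) = 5|t + 8|/(8|t|).
Restrict δ ≤ 4. Then |t + 8| < 4 gives |t| > 4, so 8|t| > 32.
Then |5/t + 5/8| < 5|t + 8|/32, which is < ε when |t + 8| < (32/5)ε.
Take δ = min(4, (32/5)ε). Then 0 < |t + 8| < δ gives both |t + 8| < 4 and |t + 8| < (32/5)ε, so |5/t + 5/8| < ε.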